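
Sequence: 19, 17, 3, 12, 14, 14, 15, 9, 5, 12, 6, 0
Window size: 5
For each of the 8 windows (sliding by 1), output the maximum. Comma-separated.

Sliding a size-5 window across the 12 values:
(19, 17, 3, 12, 14) → max 19
(17, 3, 12, 14, 14) → max 17
(3, 12, 14, 14, 15) → max 15
(12, 14, 14, 15, 9) → max 15
(14, 14, 15, 9, 5) → max 15
(14, 15, 9, 5, 12) → max 15
(15, 9, 5, 12, 6) → max 15
(9, 5, 12, 6, 0) → max 12

19, 17, 15, 15, 15, 15, 15, 12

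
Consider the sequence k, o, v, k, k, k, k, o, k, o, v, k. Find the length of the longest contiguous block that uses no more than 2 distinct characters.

7

[k] 1 distinct, len 1
[k, o] 2 distinct, len 2
[o, v] 2 distinct, len 2
[v, k] 2 distinct, len 2
[v, k, k] 2 distinct, len 3
[v, k, k, k] 2 distinct, len 4
[v, k, k, k, k] 2 distinct, len 5
[k, k, k, k, o] 2 distinct, len 5
[k, k, k, k, o, k] 2 distinct, len 6
[k, k, k, k, o, k, o] 2 distinct, len 7
[o, v] 2 distinct, len 2
[v, k] 2 distinct, len 2
Longest length with ≤2 distinct: 7.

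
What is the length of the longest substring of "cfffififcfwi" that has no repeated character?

4

[c] len 1
[c, f] len 2
[f] len 1
[f] len 1
[f, i] len 2
[i, f] len 2
[f, i] len 2
[i, f] len 2
[i, f, c] len 3
[c, f] len 2
[c, f, w] len 3
[c, f, w, i] len 4
Longest all-distinct length: 4.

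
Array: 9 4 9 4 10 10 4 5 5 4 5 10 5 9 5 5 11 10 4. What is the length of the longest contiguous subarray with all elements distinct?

4

add 9: [9] len 1
add 4: [9, 4] len 2
add 9 (repeat 9, move left end past it): [4, 9] len 2
add 4 (repeat 4, move left end past it): [9, 4] len 2
add 10: [9, 4, 10] len 3
add 10 (repeat 10, move left end past it): [10] len 1
add 4: [10, 4] len 2
add 5: [10, 4, 5] len 3
add 5 (repeat 5, move left end past it): [5] len 1
add 4: [5, 4] len 2
add 5 (repeat 5, move left end past it): [4, 5] len 2
add 10: [4, 5, 10] len 3
add 5 (repeat 5, move left end past it): [10, 5] len 2
add 9: [10, 5, 9] len 3
add 5 (repeat 5, move left end past it): [9, 5] len 2
add 5 (repeat 5, move left end past it): [5] len 1
add 11: [5, 11] len 2
add 10: [5, 11, 10] len 3
add 4: [5, 11, 10, 4] len 4
Longest all-distinct length: 4.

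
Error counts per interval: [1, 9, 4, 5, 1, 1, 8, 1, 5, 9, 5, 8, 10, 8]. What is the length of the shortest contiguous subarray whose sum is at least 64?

add 1: running sum 1 < 64
add 9: running sum 10 < 64
add 4: running sum 14 < 64
add 5: running sum 19 < 64
add 1: running sum 20 < 64
add 1: running sum 21 < 64
add 8: running sum 29 < 64
add 1: running sum 30 < 64
add 5: running sum 35 < 64
add 9: running sum 44 < 64
add 5: running sum 49 < 64
add 8: running sum 57 < 64
end 12: [9, 4, 5, 1, 1, 8, 1, 5, 9, 5, 8, 10] sum 66, len 12
end 13: [4, 5, 1, 1, 8, 1, 5, 9, 5, 8, 10, 8] sum 65, len 12
Shortest qualifying length: 12.

12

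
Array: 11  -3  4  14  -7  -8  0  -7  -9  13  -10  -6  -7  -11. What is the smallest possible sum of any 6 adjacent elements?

-30

(11, -3, 4, 14, -7, -8) → sum 11
(-3, 4, 14, -7, -8, 0) → sum 0
(4, 14, -7, -8, 0, -7) → sum -4
(14, -7, -8, 0, -7, -9) → sum -17
(-7, -8, 0, -7, -9, 13) → sum -18
(-8, 0, -7, -9, 13, -10) → sum -21
(0, -7, -9, 13, -10, -6) → sum -19
(-7, -9, 13, -10, -6, -7) → sum -26
(-9, 13, -10, -6, -7, -11) → sum -30
Smallest of these is -30.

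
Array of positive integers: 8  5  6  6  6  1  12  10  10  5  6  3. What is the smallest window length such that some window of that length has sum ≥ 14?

add 8: running sum 8 < 14
add 5: running sum 13 < 14
end 2: [8, 5, 6] sum 19, len 3
end 3: [5, 6, 6] sum 17, len 3
end 4: [6, 6, 6] sum 18, len 3
end 5: [6, 6, 6, 1] sum 19, len 4
end 6: [6, 1, 12] sum 19, len 3
end 7: [12, 10] sum 22, len 2
end 8: [10, 10] sum 20, len 2
end 9: [10, 5] sum 15, len 2
end 10: [10, 5, 6] sum 21, len 3
end 11: [5, 6, 3] sum 14, len 3
Shortest qualifying length: 2.

2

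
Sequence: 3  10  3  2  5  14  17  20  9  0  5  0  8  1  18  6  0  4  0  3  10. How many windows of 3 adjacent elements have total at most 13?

8

3 10 3 → sum 16
10 3 2 → sum 15
3 2 5 → sum 10  ≤ 13 ✓
2 5 14 → sum 21
5 14 17 → sum 36
14 17 20 → sum 51
17 20 9 → sum 46
20 9 0 → sum 29
9 0 5 → sum 14
0 5 0 → sum 5  ≤ 13 ✓
5 0 8 → sum 13  ≤ 13 ✓
0 8 1 → sum 9  ≤ 13 ✓
8 1 18 → sum 27
1 18 6 → sum 25
18 6 0 → sum 24
6 0 4 → sum 10  ≤ 13 ✓
0 4 0 → sum 4  ≤ 13 ✓
4 0 3 → sum 7  ≤ 13 ✓
0 3 10 → sum 13  ≤ 13 ✓
8 windows satisfy the condition.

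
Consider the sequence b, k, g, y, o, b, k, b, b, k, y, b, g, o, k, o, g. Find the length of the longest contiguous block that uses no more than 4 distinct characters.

9

Extend right; when distinct count exceeds 4, shrink from the left:
[b] 1 distinct, len 1
[b, k] 2 distinct, len 2
[b, k, g] 3 distinct, len 3
[b, k, g, y] 4 distinct, len 4
[k, g, y, o] 4 distinct, len 4
[g, y, o, b] 4 distinct, len 4
[y, o, b, k] 4 distinct, len 4
[y, o, b, k, b] 4 distinct, len 5
[y, o, b, k, b, b] 4 distinct, len 6
[y, o, b, k, b, b, k] 4 distinct, len 7
[y, o, b, k, b, b, k, y] 4 distinct, len 8
[y, o, b, k, b, b, k, y, b] 4 distinct, len 9
[b, k, b, b, k, y, b, g] 4 distinct, len 8
[y, b, g, o] 4 distinct, len 4
[b, g, o, k] 4 distinct, len 4
[b, g, o, k, o] 4 distinct, len 5
[b, g, o, k, o, g] 4 distinct, len 6
Longest length with ≤4 distinct: 9.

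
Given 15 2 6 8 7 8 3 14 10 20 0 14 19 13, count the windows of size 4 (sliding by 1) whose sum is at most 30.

(15, 2, 6, 8) → sum 31
(2, 6, 8, 7) → sum 23  ≤ 30 ✓
(6, 8, 7, 8) → sum 29  ≤ 30 ✓
(8, 7, 8, 3) → sum 26  ≤ 30 ✓
(7, 8, 3, 14) → sum 32
(8, 3, 14, 10) → sum 35
(3, 14, 10, 20) → sum 47
(14, 10, 20, 0) → sum 44
(10, 20, 0, 14) → sum 44
(20, 0, 14, 19) → sum 53
(0, 14, 19, 13) → sum 46
3 windows satisfy the condition.

3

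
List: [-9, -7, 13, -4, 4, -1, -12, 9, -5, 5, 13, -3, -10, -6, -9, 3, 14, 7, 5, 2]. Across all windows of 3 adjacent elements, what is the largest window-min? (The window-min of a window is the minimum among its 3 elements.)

5

-9 -7 13 → min -9
-7 13 -4 → min -7
13 -4 4 → min -4
-4 4 -1 → min -4
4 -1 -12 → min -12
-1 -12 9 → min -12
-12 9 -5 → min -12
9 -5 5 → min -5
-5 5 13 → min -5
5 13 -3 → min -3
13 -3 -10 → min -10
-3 -10 -6 → min -10
-10 -6 -9 → min -10
-6 -9 3 → min -9
-9 3 14 → min -9
3 14 7 → min 3
14 7 5 → min 5
7 5 2 → min 2
Largest of these is 5.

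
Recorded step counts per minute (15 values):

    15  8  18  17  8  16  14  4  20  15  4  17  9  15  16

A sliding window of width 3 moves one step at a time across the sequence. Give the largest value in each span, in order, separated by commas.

[15, 8, 18] → max 18
[8, 18, 17] → max 18
[18, 17, 8] → max 18
[17, 8, 16] → max 17
[8, 16, 14] → max 16
[16, 14, 4] → max 16
[14, 4, 20] → max 20
[4, 20, 15] → max 20
[20, 15, 4] → max 20
[15, 4, 17] → max 17
[4, 17, 9] → max 17
[17, 9, 15] → max 17
[9, 15, 16] → max 16

18, 18, 18, 17, 16, 16, 20, 20, 20, 17, 17, 17, 16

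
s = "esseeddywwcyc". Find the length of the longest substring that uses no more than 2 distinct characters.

[e] 1 distinct, len 1
[e, s] 2 distinct, len 2
[e, s, s] 2 distinct, len 3
[e, s, s, e] 2 distinct, len 4
[e, s, s, e, e] 2 distinct, len 5
[e, e, d] 2 distinct, len 3
[e, e, d, d] 2 distinct, len 4
[d, d, y] 2 distinct, len 3
[y, w] 2 distinct, len 2
[y, w, w] 2 distinct, len 3
[w, w, c] 2 distinct, len 3
[c, y] 2 distinct, len 2
[c, y, c] 2 distinct, len 3
Longest length with ≤2 distinct: 5.

5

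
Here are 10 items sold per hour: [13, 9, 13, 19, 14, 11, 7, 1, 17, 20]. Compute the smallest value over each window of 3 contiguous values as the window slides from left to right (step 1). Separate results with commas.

[13, 9, 13] → min 9
[9, 13, 19] → min 9
[13, 19, 14] → min 13
[19, 14, 11] → min 11
[14, 11, 7] → min 7
[11, 7, 1] → min 1
[7, 1, 17] → min 1
[1, 17, 20] → min 1

9, 9, 13, 11, 7, 1, 1, 1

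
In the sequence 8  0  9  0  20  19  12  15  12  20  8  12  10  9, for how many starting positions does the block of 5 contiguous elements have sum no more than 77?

8

(8, 0, 9, 0, 20) → sum 37  ≤ 77 ✓
(0, 9, 0, 20, 19) → sum 48  ≤ 77 ✓
(9, 0, 20, 19, 12) → sum 60  ≤ 77 ✓
(0, 20, 19, 12, 15) → sum 66  ≤ 77 ✓
(20, 19, 12, 15, 12) → sum 78
(19, 12, 15, 12, 20) → sum 78
(12, 15, 12, 20, 8) → sum 67  ≤ 77 ✓
(15, 12, 20, 8, 12) → sum 67  ≤ 77 ✓
(12, 20, 8, 12, 10) → sum 62  ≤ 77 ✓
(20, 8, 12, 10, 9) → sum 59  ≤ 77 ✓
8 windows satisfy the condition.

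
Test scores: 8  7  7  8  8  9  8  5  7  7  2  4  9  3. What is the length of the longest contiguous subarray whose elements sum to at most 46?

8

[8] sum 8 len 1
[8, 7] sum 15 len 2
[8, 7, 7] sum 22 len 3
[8, 7, 7, 8] sum 30 len 4
[8, 7, 7, 8, 8] sum 38 len 5
[7, 7, 8, 8, 9] sum 39 len 5
[7, 8, 8, 9, 8] sum 40 len 5
[7, 8, 8, 9, 8, 5] sum 45 len 6
[8, 8, 9, 8, 5, 7] sum 45 len 6
[8, 9, 8, 5, 7, 7] sum 44 len 6
[8, 9, 8, 5, 7, 7, 2] sum 46 len 7
[9, 8, 5, 7, 7, 2, 4] sum 42 len 7
[8, 5, 7, 7, 2, 4, 9] sum 42 len 7
[8, 5, 7, 7, 2, 4, 9, 3] sum 45 len 8
Longest length seen: 8.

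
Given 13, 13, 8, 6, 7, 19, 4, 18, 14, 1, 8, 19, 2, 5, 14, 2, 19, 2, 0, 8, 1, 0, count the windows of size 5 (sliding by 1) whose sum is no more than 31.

3

13 13 8 6 7 → sum 47
13 8 6 7 19 → sum 53
8 6 7 19 4 → sum 44
6 7 19 4 18 → sum 54
7 19 4 18 14 → sum 62
19 4 18 14 1 → sum 56
4 18 14 1 8 → sum 45
18 14 1 8 19 → sum 60
14 1 8 19 2 → sum 44
1 8 19 2 5 → sum 35
8 19 2 5 14 → sum 48
19 2 5 14 2 → sum 42
2 5 14 2 19 → sum 42
5 14 2 19 2 → sum 42
14 2 19 2 0 → sum 37
2 19 2 0 8 → sum 31  ≤ 31 ✓
19 2 0 8 1 → sum 30  ≤ 31 ✓
2 0 8 1 0 → sum 11  ≤ 31 ✓
3 windows satisfy the condition.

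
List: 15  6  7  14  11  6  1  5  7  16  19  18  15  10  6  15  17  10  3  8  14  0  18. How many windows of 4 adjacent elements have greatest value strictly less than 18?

14

15 6 7 14 → max 15  < 18 ✓
6 7 14 11 → max 14  < 18 ✓
7 14 11 6 → max 14  < 18 ✓
14 11 6 1 → max 14  < 18 ✓
11 6 1 5 → max 11  < 18 ✓
6 1 5 7 → max 7  < 18 ✓
1 5 7 16 → max 16  < 18 ✓
5 7 16 19 → max 19
7 16 19 18 → max 19
16 19 18 15 → max 19
19 18 15 10 → max 19
18 15 10 6 → max 18
15 10 6 15 → max 15  < 18 ✓
10 6 15 17 → max 17  < 18 ✓
6 15 17 10 → max 17  < 18 ✓
15 17 10 3 → max 17  < 18 ✓
17 10 3 8 → max 17  < 18 ✓
10 3 8 14 → max 14  < 18 ✓
3 8 14 0 → max 14  < 18 ✓
8 14 0 18 → max 18
14 windows satisfy the condition.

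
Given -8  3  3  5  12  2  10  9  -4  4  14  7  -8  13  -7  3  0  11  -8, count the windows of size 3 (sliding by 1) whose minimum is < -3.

10

(-8, 3, 3) → min -8  < -3 ✓
(3, 3, 5) → min 3
(3, 5, 12) → min 3
(5, 12, 2) → min 2
(12, 2, 10) → min 2
(2, 10, 9) → min 2
(10, 9, -4) → min -4  < -3 ✓
(9, -4, 4) → min -4  < -3 ✓
(-4, 4, 14) → min -4  < -3 ✓
(4, 14, 7) → min 4
(14, 7, -8) → min -8  < -3 ✓
(7, -8, 13) → min -8  < -3 ✓
(-8, 13, -7) → min -8  < -3 ✓
(13, -7, 3) → min -7  < -3 ✓
(-7, 3, 0) → min -7  < -3 ✓
(3, 0, 11) → min 0
(0, 11, -8) → min -8  < -3 ✓
10 windows satisfy the condition.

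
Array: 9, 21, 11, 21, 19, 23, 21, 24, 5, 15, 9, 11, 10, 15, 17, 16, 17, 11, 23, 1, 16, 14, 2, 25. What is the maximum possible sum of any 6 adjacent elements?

Window sums for each of the 19 positions:
[9, 21, 11, 21, 19, 23] → sum 104
[21, 11, 21, 19, 23, 21] → sum 116
[11, 21, 19, 23, 21, 24] → sum 119
[21, 19, 23, 21, 24, 5] → sum 113
[19, 23, 21, 24, 5, 15] → sum 107
[23, 21, 24, 5, 15, 9] → sum 97
[21, 24, 5, 15, 9, 11] → sum 85
[24, 5, 15, 9, 11, 10] → sum 74
[5, 15, 9, 11, 10, 15] → sum 65
[15, 9, 11, 10, 15, 17] → sum 77
[9, 11, 10, 15, 17, 16] → sum 78
[11, 10, 15, 17, 16, 17] → sum 86
[10, 15, 17, 16, 17, 11] → sum 86
[15, 17, 16, 17, 11, 23] → sum 99
[17, 16, 17, 11, 23, 1] → sum 85
[16, 17, 11, 23, 1, 16] → sum 84
[17, 11, 23, 1, 16, 14] → sum 82
[11, 23, 1, 16, 14, 2] → sum 67
[23, 1, 16, 14, 2, 25] → sum 81
Maximum of these is 119.

119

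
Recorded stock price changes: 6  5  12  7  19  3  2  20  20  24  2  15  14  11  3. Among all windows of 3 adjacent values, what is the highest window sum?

64

Window sums for each of the 13 positions:
6 5 12 → sum 23
5 12 7 → sum 24
12 7 19 → sum 38
7 19 3 → sum 29
19 3 2 → sum 24
3 2 20 → sum 25
2 20 20 → sum 42
20 20 24 → sum 64
20 24 2 → sum 46
24 2 15 → sum 41
2 15 14 → sum 31
15 14 11 → sum 40
14 11 3 → sum 28
Highest of these is 64.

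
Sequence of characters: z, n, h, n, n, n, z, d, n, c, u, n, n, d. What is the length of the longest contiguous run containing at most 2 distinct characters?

add z: window [z] (1 distinct), len 1
add n: window [z, n] (2 distinct), len 2
add h: window [n, h] (2 distinct), len 2
add n: window [n, h, n] (2 distinct), len 3
add n: window [n, h, n, n] (2 distinct), len 4
add n: window [n, h, n, n, n] (2 distinct), len 5
add z: window [n, n, n, z] (2 distinct), len 4
add d: window [z, d] (2 distinct), len 2
add n: window [d, n] (2 distinct), len 2
add c: window [n, c] (2 distinct), len 2
add u: window [c, u] (2 distinct), len 2
add n: window [u, n] (2 distinct), len 2
add n: window [u, n, n] (2 distinct), len 3
add d: window [n, n, d] (2 distinct), len 3
Longest length with ≤2 distinct: 5.

5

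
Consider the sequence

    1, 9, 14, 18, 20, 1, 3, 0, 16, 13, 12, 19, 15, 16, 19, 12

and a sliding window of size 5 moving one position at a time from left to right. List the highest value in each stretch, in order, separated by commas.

20, 20, 20, 20, 20, 16, 16, 19, 19, 19, 19, 19

1 9 14 18 20 → max 20
9 14 18 20 1 → max 20
14 18 20 1 3 → max 20
18 20 1 3 0 → max 20
20 1 3 0 16 → max 20
1 3 0 16 13 → max 16
3 0 16 13 12 → max 16
0 16 13 12 19 → max 19
16 13 12 19 15 → max 19
13 12 19 15 16 → max 19
12 19 15 16 19 → max 19
19 15 16 19 12 → max 19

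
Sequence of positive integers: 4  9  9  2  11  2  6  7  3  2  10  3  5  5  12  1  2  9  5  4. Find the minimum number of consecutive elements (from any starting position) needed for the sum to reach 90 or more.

15

add 4: running sum 4 < 90
add 9: running sum 13 < 90
add 9: running sum 22 < 90
add 2: running sum 24 < 90
add 11: running sum 35 < 90
add 2: running sum 37 < 90
add 6: running sum 43 < 90
add 7: running sum 50 < 90
add 3: running sum 53 < 90
add 2: running sum 55 < 90
add 10: running sum 65 < 90
add 3: running sum 68 < 90
add 5: running sum 73 < 90
add 5: running sum 78 < 90
add 12: shortest ending here [4, 9, 9, 2, 11, 2, 6, 7, 3, 2, 10, 3, 5, 5, 12] sum 90, len 15
add 1: shortest ending here [4, 9, 9, 2, 11, 2, 6, 7, 3, 2, 10, 3, 5, 5, 12, 1] sum 91, len 16
add 2: shortest ending here [4, 9, 9, 2, 11, 2, 6, 7, 3, 2, 10, 3, 5, 5, 12, 1, 2] sum 93, len 17
add 9: shortest ending here [9, 9, 2, 11, 2, 6, 7, 3, 2, 10, 3, 5, 5, 12, 1, 2, 9] sum 98, len 17
add 5: shortest ending here [9, 2, 11, 2, 6, 7, 3, 2, 10, 3, 5, 5, 12, 1, 2, 9, 5] sum 94, len 17
add 4: shortest ending here [9, 2, 11, 2, 6, 7, 3, 2, 10, 3, 5, 5, 12, 1, 2, 9, 5, 4] sum 98, len 18
Shortest qualifying length: 15.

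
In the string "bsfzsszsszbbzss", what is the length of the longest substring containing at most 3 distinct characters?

12

[b] 1 distinct, len 1
[b, s] 2 distinct, len 2
[b, s, f] 3 distinct, len 3
[s, f, z] 3 distinct, len 3
[s, f, z, s] 3 distinct, len 4
[s, f, z, s, s] 3 distinct, len 5
[s, f, z, s, s, z] 3 distinct, len 6
[s, f, z, s, s, z, s] 3 distinct, len 7
[s, f, z, s, s, z, s, s] 3 distinct, len 8
[s, f, z, s, s, z, s, s, z] 3 distinct, len 9
[z, s, s, z, s, s, z, b] 3 distinct, len 8
[z, s, s, z, s, s, z, b, b] 3 distinct, len 9
[z, s, s, z, s, s, z, b, b, z] 3 distinct, len 10
[z, s, s, z, s, s, z, b, b, z, s] 3 distinct, len 11
[z, s, s, z, s, s, z, b, b, z, s, s] 3 distinct, len 12
Longest length with ≤3 distinct: 12.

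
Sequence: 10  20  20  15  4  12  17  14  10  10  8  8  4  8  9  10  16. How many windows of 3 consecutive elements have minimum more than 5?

9

10 20 20 → min 10  > 5 ✓
20 20 15 → min 15  > 5 ✓
20 15 4 → min 4
15 4 12 → min 4
4 12 17 → min 4
12 17 14 → min 12  > 5 ✓
17 14 10 → min 10  > 5 ✓
14 10 10 → min 10  > 5 ✓
10 10 8 → min 8  > 5 ✓
10 8 8 → min 8  > 5 ✓
8 8 4 → min 4
8 4 8 → min 4
4 8 9 → min 4
8 9 10 → min 8  > 5 ✓
9 10 16 → min 9  > 5 ✓
9 windows satisfy the condition.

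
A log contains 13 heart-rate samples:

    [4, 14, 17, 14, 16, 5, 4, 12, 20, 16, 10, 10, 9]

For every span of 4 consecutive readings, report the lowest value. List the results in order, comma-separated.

4 14 17 14 → min 4
14 17 14 16 → min 14
17 14 16 5 → min 5
14 16 5 4 → min 4
16 5 4 12 → min 4
5 4 12 20 → min 4
4 12 20 16 → min 4
12 20 16 10 → min 10
20 16 10 10 → min 10
16 10 10 9 → min 9

4, 14, 5, 4, 4, 4, 4, 10, 10, 9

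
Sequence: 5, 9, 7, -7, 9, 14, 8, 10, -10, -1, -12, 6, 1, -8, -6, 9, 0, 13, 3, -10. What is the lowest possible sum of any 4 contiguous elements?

[5, 9, 7, -7] → sum 14
[9, 7, -7, 9] → sum 18
[7, -7, 9, 14] → sum 23
[-7, 9, 14, 8] → sum 24
[9, 14, 8, 10] → sum 41
[14, 8, 10, -10] → sum 22
[8, 10, -10, -1] → sum 7
[10, -10, -1, -12] → sum -13
[-10, -1, -12, 6] → sum -17
[-1, -12, 6, 1] → sum -6
[-12, 6, 1, -8] → sum -13
[6, 1, -8, -6] → sum -7
[1, -8, -6, 9] → sum -4
[-8, -6, 9, 0] → sum -5
[-6, 9, 0, 13] → sum 16
[9, 0, 13, 3] → sum 25
[0, 13, 3, -10] → sum 6
Lowest of these is -17.

-17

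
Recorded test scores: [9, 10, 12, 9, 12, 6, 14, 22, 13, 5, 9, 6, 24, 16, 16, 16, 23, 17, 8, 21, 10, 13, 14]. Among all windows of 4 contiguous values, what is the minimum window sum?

33

Window sums for each of the 20 positions:
(9, 10, 12, 9) → sum 40
(10, 12, 9, 12) → sum 43
(12, 9, 12, 6) → sum 39
(9, 12, 6, 14) → sum 41
(12, 6, 14, 22) → sum 54
(6, 14, 22, 13) → sum 55
(14, 22, 13, 5) → sum 54
(22, 13, 5, 9) → sum 49
(13, 5, 9, 6) → sum 33
(5, 9, 6, 24) → sum 44
(9, 6, 24, 16) → sum 55
(6, 24, 16, 16) → sum 62
(24, 16, 16, 16) → sum 72
(16, 16, 16, 23) → sum 71
(16, 16, 23, 17) → sum 72
(16, 23, 17, 8) → sum 64
(23, 17, 8, 21) → sum 69
(17, 8, 21, 10) → sum 56
(8, 21, 10, 13) → sum 52
(21, 10, 13, 14) → sum 58
Minimum of these is 33.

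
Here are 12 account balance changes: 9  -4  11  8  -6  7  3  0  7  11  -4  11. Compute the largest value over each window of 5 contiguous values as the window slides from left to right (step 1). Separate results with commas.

11, 11, 11, 8, 7, 11, 11, 11

9 -4 11 8 -6 → max 11
-4 11 8 -6 7 → max 11
11 8 -6 7 3 → max 11
8 -6 7 3 0 → max 8
-6 7 3 0 7 → max 7
7 3 0 7 11 → max 11
3 0 7 11 -4 → max 11
0 7 11 -4 11 → max 11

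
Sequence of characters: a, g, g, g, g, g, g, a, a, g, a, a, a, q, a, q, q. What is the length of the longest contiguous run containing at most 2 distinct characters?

13

Extend right; when distinct count exceeds 2, shrink from the left:
[a] 1 distinct, len 1
[a, g] 2 distinct, len 2
[a, g, g] 2 distinct, len 3
[a, g, g, g] 2 distinct, len 4
[a, g, g, g, g] 2 distinct, len 5
[a, g, g, g, g, g] 2 distinct, len 6
[a, g, g, g, g, g, g] 2 distinct, len 7
[a, g, g, g, g, g, g, a] 2 distinct, len 8
[a, g, g, g, g, g, g, a, a] 2 distinct, len 9
[a, g, g, g, g, g, g, a, a, g] 2 distinct, len 10
[a, g, g, g, g, g, g, a, a, g, a] 2 distinct, len 11
[a, g, g, g, g, g, g, a, a, g, a, a] 2 distinct, len 12
[a, g, g, g, g, g, g, a, a, g, a, a, a] 2 distinct, len 13
[a, a, a, q] 2 distinct, len 4
[a, a, a, q, a] 2 distinct, len 5
[a, a, a, q, a, q] 2 distinct, len 6
[a, a, a, q, a, q, q] 2 distinct, len 7
Longest length with ≤2 distinct: 13.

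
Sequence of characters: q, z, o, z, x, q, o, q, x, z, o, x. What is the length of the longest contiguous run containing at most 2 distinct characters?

Extend right; when distinct count exceeds 2, shrink from the left:
add q: window [q] (1 distinct), len 1
add z: window [q, z] (2 distinct), len 2
add o: window [z, o] (2 distinct), len 2
add z: window [z, o, z] (2 distinct), len 3
add x: window [z, x] (2 distinct), len 2
add q: window [x, q] (2 distinct), len 2
add o: window [q, o] (2 distinct), len 2
add q: window [q, o, q] (2 distinct), len 3
add x: window [q, x] (2 distinct), len 2
add z: window [x, z] (2 distinct), len 2
add o: window [z, o] (2 distinct), len 2
add x: window [o, x] (2 distinct), len 2
Longest length with ≤2 distinct: 3.

3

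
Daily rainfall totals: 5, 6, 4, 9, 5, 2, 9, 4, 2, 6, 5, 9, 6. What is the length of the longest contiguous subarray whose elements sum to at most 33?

7

→ 5: sum 5, len 1
→ 6: sum 11, len 2
→ 4: sum 15, len 3
→ 9: sum 24, len 4
→ 5: sum 29, len 5
→ 2: sum 31, len 6
→ 9 (dropped 5, 6): sum 29, len 5
→ 4: sum 33, len 6
→ 2 (dropped 4): sum 31, len 6
→ 6 (dropped 9): sum 28, len 6
→ 5: sum 33, len 7
→ 9 (dropped 5, 2, 9): sum 26, len 5
→ 6: sum 32, len 6
Longest length seen: 7.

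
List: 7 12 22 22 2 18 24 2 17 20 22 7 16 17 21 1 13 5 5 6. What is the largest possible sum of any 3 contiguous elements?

59

(7, 12, 22) → sum 41
(12, 22, 22) → sum 56
(22, 22, 2) → sum 46
(22, 2, 18) → sum 42
(2, 18, 24) → sum 44
(18, 24, 2) → sum 44
(24, 2, 17) → sum 43
(2, 17, 20) → sum 39
(17, 20, 22) → sum 59
(20, 22, 7) → sum 49
(22, 7, 16) → sum 45
(7, 16, 17) → sum 40
(16, 17, 21) → sum 54
(17, 21, 1) → sum 39
(21, 1, 13) → sum 35
(1, 13, 5) → sum 19
(13, 5, 5) → sum 23
(5, 5, 6) → sum 16
Largest of these is 59.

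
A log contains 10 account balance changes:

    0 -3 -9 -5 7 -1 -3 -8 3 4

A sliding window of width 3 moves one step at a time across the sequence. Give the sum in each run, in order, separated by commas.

[0, -3, -9] → sum -12
[-3, -9, -5] → sum -17
[-9, -5, 7] → sum -7
[-5, 7, -1] → sum 1
[7, -1, -3] → sum 3
[-1, -3, -8] → sum -12
[-3, -8, 3] → sum -8
[-8, 3, 4] → sum -1

-12, -17, -7, 1, 3, -12, -8, -1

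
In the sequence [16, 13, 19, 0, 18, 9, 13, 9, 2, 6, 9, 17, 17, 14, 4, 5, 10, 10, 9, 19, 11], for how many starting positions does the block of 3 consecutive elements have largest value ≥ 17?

11

(16, 13, 19) → max 19  ≥ 17 ✓
(13, 19, 0) → max 19  ≥ 17 ✓
(19, 0, 18) → max 19  ≥ 17 ✓
(0, 18, 9) → max 18  ≥ 17 ✓
(18, 9, 13) → max 18  ≥ 17 ✓
(9, 13, 9) → max 13
(13, 9, 2) → max 13
(9, 2, 6) → max 9
(2, 6, 9) → max 9
(6, 9, 17) → max 17  ≥ 17 ✓
(9, 17, 17) → max 17  ≥ 17 ✓
(17, 17, 14) → max 17  ≥ 17 ✓
(17, 14, 4) → max 17  ≥ 17 ✓
(14, 4, 5) → max 14
(4, 5, 10) → max 10
(5, 10, 10) → max 10
(10, 10, 9) → max 10
(10, 9, 19) → max 19  ≥ 17 ✓
(9, 19, 11) → max 19  ≥ 17 ✓
11 windows satisfy the condition.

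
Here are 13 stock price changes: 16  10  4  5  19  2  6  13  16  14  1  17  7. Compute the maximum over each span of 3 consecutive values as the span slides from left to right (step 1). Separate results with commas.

16, 10, 19, 19, 19, 13, 16, 16, 16, 17, 17

[16, 10, 4] → max 16
[10, 4, 5] → max 10
[4, 5, 19] → max 19
[5, 19, 2] → max 19
[19, 2, 6] → max 19
[2, 6, 13] → max 13
[6, 13, 16] → max 16
[13, 16, 14] → max 16
[16, 14, 1] → max 16
[14, 1, 17] → max 17
[1, 17, 7] → max 17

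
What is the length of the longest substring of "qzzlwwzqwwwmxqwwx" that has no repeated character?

add q: [q] len 1
add z: [q, z] len 2
add z (repeat z, move left end past it): [z] len 1
add l: [z, l] len 2
add w: [z, l, w] len 3
add w (repeat w, move left end past it): [w] len 1
add z: [w, z] len 2
add q: [w, z, q] len 3
add w (repeat w, move left end past it): [z, q, w] len 3
add w (repeat w, move left end past it): [w] len 1
add w (repeat w, move left end past it): [w] len 1
add m: [w, m] len 2
add x: [w, m, x] len 3
add q: [w, m, x, q] len 4
add w (repeat w, move left end past it): [m, x, q, w] len 4
add w (repeat w, move left end past it): [w] len 1
add x: [w, x] len 2
Longest all-distinct length: 4.

4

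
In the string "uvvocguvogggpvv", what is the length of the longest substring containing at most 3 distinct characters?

6

add u: window [u] (1 distinct), len 1
add v: window [u, v] (2 distinct), len 2
add v: window [u, v, v] (2 distinct), len 3
add o: window [u, v, v, o] (3 distinct), len 4
add c: window [v, v, o, c] (3 distinct), len 4
add g: window [o, c, g] (3 distinct), len 3
add u: window [c, g, u] (3 distinct), len 3
add v: window [g, u, v] (3 distinct), len 3
add o: window [u, v, o] (3 distinct), len 3
add g: window [v, o, g] (3 distinct), len 3
add g: window [v, o, g, g] (3 distinct), len 4
add g: window [v, o, g, g, g] (3 distinct), len 5
add p: window [o, g, g, g, p] (3 distinct), len 5
add v: window [g, g, g, p, v] (3 distinct), len 5
add v: window [g, g, g, p, v, v] (3 distinct), len 6
Longest length with ≤3 distinct: 6.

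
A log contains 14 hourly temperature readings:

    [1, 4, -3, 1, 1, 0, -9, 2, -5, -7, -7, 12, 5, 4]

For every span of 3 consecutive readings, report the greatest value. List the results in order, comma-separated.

4, 4, 1, 1, 1, 2, 2, 2, -5, 12, 12, 12

1 4 -3 → max 4
4 -3 1 → max 4
-3 1 1 → max 1
1 1 0 → max 1
1 0 -9 → max 1
0 -9 2 → max 2
-9 2 -5 → max 2
2 -5 -7 → max 2
-5 -7 -7 → max -5
-7 -7 12 → max 12
-7 12 5 → max 12
12 5 4 → max 12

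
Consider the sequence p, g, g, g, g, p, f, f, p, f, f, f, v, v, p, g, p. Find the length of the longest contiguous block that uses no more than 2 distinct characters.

Extend right; when distinct count exceeds 2, shrink from the left:
[p] 1 distinct, len 1
[p, g] 2 distinct, len 2
[p, g, g] 2 distinct, len 3
[p, g, g, g] 2 distinct, len 4
[p, g, g, g, g] 2 distinct, len 5
[p, g, g, g, g, p] 2 distinct, len 6
[p, f] 2 distinct, len 2
[p, f, f] 2 distinct, len 3
[p, f, f, p] 2 distinct, len 4
[p, f, f, p, f] 2 distinct, len 5
[p, f, f, p, f, f] 2 distinct, len 6
[p, f, f, p, f, f, f] 2 distinct, len 7
[f, f, f, v] 2 distinct, len 4
[f, f, f, v, v] 2 distinct, len 5
[v, v, p] 2 distinct, len 3
[p, g] 2 distinct, len 2
[p, g, p] 2 distinct, len 3
Longest length with ≤2 distinct: 7.

7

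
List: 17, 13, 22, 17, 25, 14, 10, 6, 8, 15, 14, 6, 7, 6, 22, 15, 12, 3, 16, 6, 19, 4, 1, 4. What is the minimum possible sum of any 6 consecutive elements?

49

Each size-6 window and its sum:
(17, 13, 22, 17, 25, 14) → sum 108
(13, 22, 17, 25, 14, 10) → sum 101
(22, 17, 25, 14, 10, 6) → sum 94
(17, 25, 14, 10, 6, 8) → sum 80
(25, 14, 10, 6, 8, 15) → sum 78
(14, 10, 6, 8, 15, 14) → sum 67
(10, 6, 8, 15, 14, 6) → sum 59
(6, 8, 15, 14, 6, 7) → sum 56
(8, 15, 14, 6, 7, 6) → sum 56
(15, 14, 6, 7, 6, 22) → sum 70
(14, 6, 7, 6, 22, 15) → sum 70
(6, 7, 6, 22, 15, 12) → sum 68
(7, 6, 22, 15, 12, 3) → sum 65
(6, 22, 15, 12, 3, 16) → sum 74
(22, 15, 12, 3, 16, 6) → sum 74
(15, 12, 3, 16, 6, 19) → sum 71
(12, 3, 16, 6, 19, 4) → sum 60
(3, 16, 6, 19, 4, 1) → sum 49
(16, 6, 19, 4, 1, 4) → sum 50
Minimum of these is 49.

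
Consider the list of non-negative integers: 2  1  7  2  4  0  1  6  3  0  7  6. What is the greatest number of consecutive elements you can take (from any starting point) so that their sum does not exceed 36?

11

→ 2: sum 2, len 1
→ 1: sum 3, len 2
→ 7: sum 10, len 3
→ 2: sum 12, len 4
→ 4: sum 16, len 5
→ 0: sum 16, len 6
→ 1: sum 17, len 7
→ 6: sum 23, len 8
→ 3: sum 26, len 9
→ 0: sum 26, len 10
→ 7: sum 33, len 11
→ 6 (dropped 2, 1): sum 36, len 10
Longest length seen: 11.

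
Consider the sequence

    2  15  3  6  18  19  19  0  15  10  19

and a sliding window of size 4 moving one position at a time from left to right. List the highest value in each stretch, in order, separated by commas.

15, 18, 19, 19, 19, 19, 19, 19

2 15 3 6 → max 15
15 3 6 18 → max 18
3 6 18 19 → max 19
6 18 19 19 → max 19
18 19 19 0 → max 19
19 19 0 15 → max 19
19 0 15 10 → max 19
0 15 10 19 → max 19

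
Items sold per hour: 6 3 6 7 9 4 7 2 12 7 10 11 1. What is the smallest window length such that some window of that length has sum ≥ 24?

3

add 6: running sum 6 < 24
add 3: running sum 9 < 24
add 6: running sum 15 < 24
add 7: running sum 22 < 24
add 9: shortest ending here [3, 6, 7, 9] sum 25, len 4
add 4: shortest ending here [6, 7, 9, 4] sum 26, len 4
add 7: shortest ending here [7, 9, 4, 7] sum 27, len 4
add 2: shortest ending here [7, 9, 4, 7, 2] sum 29, len 5
add 12: shortest ending here [4, 7, 2, 12] sum 25, len 4
add 7: shortest ending here [7, 2, 12, 7] sum 28, len 4
add 10: shortest ending here [12, 7, 10] sum 29, len 3
add 11: shortest ending here [7, 10, 11] sum 28, len 3
add 1: shortest ending here [7, 10, 11, 1] sum 29, len 4
Shortest qualifying length: 3.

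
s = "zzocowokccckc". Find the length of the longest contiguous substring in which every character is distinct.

[z] len 1
[z] len 1
[z, o] len 2
[z, o, c] len 3
[c, o] len 2
[c, o, w] len 3
[w, o] len 2
[w, o, k] len 3
[w, o, k, c] len 4
[c] len 1
[c] len 1
[c, k] len 2
[k, c] len 2
Longest all-distinct length: 4.

4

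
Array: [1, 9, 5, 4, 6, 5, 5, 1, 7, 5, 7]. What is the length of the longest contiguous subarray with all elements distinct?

5

[1] len 1
[1, 9] len 2
[1, 9, 5] len 3
[1, 9, 5, 4] len 4
[1, 9, 5, 4, 6] len 5
[4, 6, 5] len 3
[5] len 1
[5, 1] len 2
[5, 1, 7] len 3
[1, 7, 5] len 3
[5, 7] len 2
Longest all-distinct length: 5.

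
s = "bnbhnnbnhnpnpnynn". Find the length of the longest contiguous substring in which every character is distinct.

3

add b: [b] len 1
add n: [b, n] len 2
add b (repeat b, move left end past it): [n, b] len 2
add h: [n, b, h] len 3
add n (repeat n, move left end past it): [b, h, n] len 3
add n (repeat n, move left end past it): [n] len 1
add b: [n, b] len 2
add n (repeat n, move left end past it): [b, n] len 2
add h: [b, n, h] len 3
add n (repeat n, move left end past it): [h, n] len 2
add p: [h, n, p] len 3
add n (repeat n, move left end past it): [p, n] len 2
add p (repeat p, move left end past it): [n, p] len 2
add n (repeat n, move left end past it): [p, n] len 2
add y: [p, n, y] len 3
add n (repeat n, move left end past it): [y, n] len 2
add n (repeat n, move left end past it): [n] len 1
Longest all-distinct length: 3.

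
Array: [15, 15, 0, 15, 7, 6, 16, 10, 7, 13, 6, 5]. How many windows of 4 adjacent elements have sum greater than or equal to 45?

(15, 15, 0, 15) → sum 45  ≥ 45 ✓
(15, 0, 15, 7) → sum 37
(0, 15, 7, 6) → sum 28
(15, 7, 6, 16) → sum 44
(7, 6, 16, 10) → sum 39
(6, 16, 10, 7) → sum 39
(16, 10, 7, 13) → sum 46  ≥ 45 ✓
(10, 7, 13, 6) → sum 36
(7, 13, 6, 5) → sum 31
2 windows satisfy the condition.

2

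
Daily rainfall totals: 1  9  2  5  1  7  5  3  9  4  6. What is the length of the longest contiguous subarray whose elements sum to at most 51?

10

add 1: [1] sum 1, len 1
add 9: [1, 9] sum 10, len 2
add 2: [1, 9, 2] sum 12, len 3
add 5: [1, 9, 2, 5] sum 17, len 4
add 1: [1, 9, 2, 5, 1] sum 18, len 5
add 7: [1, 9, 2, 5, 1, 7] sum 25, len 6
add 5: [1, 9, 2, 5, 1, 7, 5] sum 30, len 7
add 3: [1, 9, 2, 5, 1, 7, 5, 3] sum 33, len 8
add 9: [1, 9, 2, 5, 1, 7, 5, 3, 9] sum 42, len 9
add 4: [1, 9, 2, 5, 1, 7, 5, 3, 9, 4] sum 46, len 10
add 6: [9, 2, 5, 1, 7, 5, 3, 9, 4, 6] sum 51, len 10
Longest length seen: 10.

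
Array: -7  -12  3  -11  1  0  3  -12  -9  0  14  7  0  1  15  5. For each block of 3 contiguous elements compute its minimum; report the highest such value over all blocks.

1

[-7, -12, 3] → min -12
[-12, 3, -11] → min -12
[3, -11, 1] → min -11
[-11, 1, 0] → min -11
[1, 0, 3] → min 0
[0, 3, -12] → min -12
[3, -12, -9] → min -12
[-12, -9, 0] → min -12
[-9, 0, 14] → min -9
[0, 14, 7] → min 0
[14, 7, 0] → min 0
[7, 0, 1] → min 0
[0, 1, 15] → min 0
[1, 15, 5] → min 1
Highest of these is 1.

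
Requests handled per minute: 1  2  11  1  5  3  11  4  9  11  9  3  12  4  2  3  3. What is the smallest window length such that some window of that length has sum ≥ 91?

15

add 1: running sum 1 < 91
add 2: running sum 3 < 91
add 11: running sum 14 < 91
add 1: running sum 15 < 91
add 5: running sum 20 < 91
add 3: running sum 23 < 91
add 11: running sum 34 < 91
add 4: running sum 38 < 91
add 9: running sum 47 < 91
add 11: running sum 58 < 91
add 9: running sum 67 < 91
add 3: running sum 70 < 91
add 12: running sum 82 < 91
add 4: running sum 86 < 91
add 2: running sum 88 < 91
end 15: [1, 2, 11, 1, 5, 3, 11, 4, 9, 11, 9, 3, 12, 4, 2, 3] sum 91, len 16
end 16: [11, 1, 5, 3, 11, 4, 9, 11, 9, 3, 12, 4, 2, 3, 3] sum 91, len 15
Shortest qualifying length: 15.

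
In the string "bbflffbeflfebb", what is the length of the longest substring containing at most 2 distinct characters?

[b] 1 distinct, len 1
[b, b] 1 distinct, len 2
[b, b, f] 2 distinct, len 3
[f, l] 2 distinct, len 2
[f, l, f] 2 distinct, len 3
[f, l, f, f] 2 distinct, len 4
[f, f, b] 2 distinct, len 3
[b, e] 2 distinct, len 2
[e, f] 2 distinct, len 2
[f, l] 2 distinct, len 2
[f, l, f] 2 distinct, len 3
[f, e] 2 distinct, len 2
[e, b] 2 distinct, len 2
[e, b, b] 2 distinct, len 3
Longest length with ≤2 distinct: 4.

4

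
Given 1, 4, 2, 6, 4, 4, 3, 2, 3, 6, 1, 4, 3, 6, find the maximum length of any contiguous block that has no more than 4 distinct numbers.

add 1: window [1] (1 distinct), len 1
add 4: window [1, 4] (2 distinct), len 2
add 2: window [1, 4, 2] (3 distinct), len 3
add 6: window [1, 4, 2, 6] (4 distinct), len 4
add 4: window [1, 4, 2, 6, 4] (4 distinct), len 5
add 4: window [1, 4, 2, 6, 4, 4] (4 distinct), len 6
add 3: window [4, 2, 6, 4, 4, 3] (4 distinct), len 6
add 2: window [4, 2, 6, 4, 4, 3, 2] (4 distinct), len 7
add 3: window [4, 2, 6, 4, 4, 3, 2, 3] (4 distinct), len 8
add 6: window [4, 2, 6, 4, 4, 3, 2, 3, 6] (4 distinct), len 9
add 1: window [3, 2, 3, 6, 1] (4 distinct), len 5
add 4: window [3, 6, 1, 4] (4 distinct), len 4
add 3: window [3, 6, 1, 4, 3] (4 distinct), len 5
add 6: window [3, 6, 1, 4, 3, 6] (4 distinct), len 6
Longest length with ≤4 distinct: 9.

9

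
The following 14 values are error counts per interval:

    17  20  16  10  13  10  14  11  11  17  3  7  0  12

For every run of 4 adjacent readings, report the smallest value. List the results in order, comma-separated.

10, 10, 10, 10, 10, 10, 11, 3, 3, 0, 0

(17, 20, 16, 10) → min 10
(20, 16, 10, 13) → min 10
(16, 10, 13, 10) → min 10
(10, 13, 10, 14) → min 10
(13, 10, 14, 11) → min 10
(10, 14, 11, 11) → min 10
(14, 11, 11, 17) → min 11
(11, 11, 17, 3) → min 3
(11, 17, 3, 7) → min 3
(17, 3, 7, 0) → min 0
(3, 7, 0, 12) → min 0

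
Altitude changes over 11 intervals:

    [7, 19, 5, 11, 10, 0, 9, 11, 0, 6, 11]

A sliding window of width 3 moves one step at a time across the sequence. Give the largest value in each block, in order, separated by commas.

7 19 5 → max 19
19 5 11 → max 19
5 11 10 → max 11
11 10 0 → max 11
10 0 9 → max 10
0 9 11 → max 11
9 11 0 → max 11
11 0 6 → max 11
0 6 11 → max 11

19, 19, 11, 11, 10, 11, 11, 11, 11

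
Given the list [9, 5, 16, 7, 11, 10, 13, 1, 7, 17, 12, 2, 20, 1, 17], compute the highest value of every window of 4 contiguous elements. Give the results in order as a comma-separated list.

9 5 16 7 → max 16
5 16 7 11 → max 16
16 7 11 10 → max 16
7 11 10 13 → max 13
11 10 13 1 → max 13
10 13 1 7 → max 13
13 1 7 17 → max 17
1 7 17 12 → max 17
7 17 12 2 → max 17
17 12 2 20 → max 20
12 2 20 1 → max 20
2 20 1 17 → max 20

16, 16, 16, 13, 13, 13, 17, 17, 17, 20, 20, 20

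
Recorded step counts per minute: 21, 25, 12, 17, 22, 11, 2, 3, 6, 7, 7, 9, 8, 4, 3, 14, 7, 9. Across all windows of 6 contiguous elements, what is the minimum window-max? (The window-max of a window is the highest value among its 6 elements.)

9

(21, 25, 12, 17, 22, 11) → max 25
(25, 12, 17, 22, 11, 2) → max 25
(12, 17, 22, 11, 2, 3) → max 22
(17, 22, 11, 2, 3, 6) → max 22
(22, 11, 2, 3, 6, 7) → max 22
(11, 2, 3, 6, 7, 7) → max 11
(2, 3, 6, 7, 7, 9) → max 9
(3, 6, 7, 7, 9, 8) → max 9
(6, 7, 7, 9, 8, 4) → max 9
(7, 7, 9, 8, 4, 3) → max 9
(7, 9, 8, 4, 3, 14) → max 14
(9, 8, 4, 3, 14, 7) → max 14
(8, 4, 3, 14, 7, 9) → max 14
Minimum of these is 9.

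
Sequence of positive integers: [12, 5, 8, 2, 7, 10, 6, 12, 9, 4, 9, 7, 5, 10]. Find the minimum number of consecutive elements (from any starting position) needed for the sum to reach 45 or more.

add 12: running sum 12 < 45
add 5: running sum 17 < 45
add 8: running sum 25 < 45
add 2: running sum 27 < 45
add 7: running sum 34 < 45
add 10: running sum 44 < 45
end 6: [12, 5, 8, 2, 7, 10, 6] sum 50, len 7
end 7: [8, 2, 7, 10, 6, 12] sum 45, len 6
end 8: [2, 7, 10, 6, 12, 9] sum 46, len 6
end 9: [7, 10, 6, 12, 9, 4] sum 48, len 6
end 10: [10, 6, 12, 9, 4, 9] sum 50, len 6
end 11: [6, 12, 9, 4, 9, 7] sum 47, len 6
end 12: [12, 9, 4, 9, 7, 5] sum 46, len 6
end 13: [12, 9, 4, 9, 7, 5, 10] sum 56, len 7
Shortest qualifying length: 6.

6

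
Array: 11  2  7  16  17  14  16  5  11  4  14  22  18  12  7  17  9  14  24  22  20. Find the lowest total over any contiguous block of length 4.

34

(11, 2, 7, 16) → sum 36
(2, 7, 16, 17) → sum 42
(7, 16, 17, 14) → sum 54
(16, 17, 14, 16) → sum 63
(17, 14, 16, 5) → sum 52
(14, 16, 5, 11) → sum 46
(16, 5, 11, 4) → sum 36
(5, 11, 4, 14) → sum 34
(11, 4, 14, 22) → sum 51
(4, 14, 22, 18) → sum 58
(14, 22, 18, 12) → sum 66
(22, 18, 12, 7) → sum 59
(18, 12, 7, 17) → sum 54
(12, 7, 17, 9) → sum 45
(7, 17, 9, 14) → sum 47
(17, 9, 14, 24) → sum 64
(9, 14, 24, 22) → sum 69
(14, 24, 22, 20) → sum 80
Lowest of these is 34.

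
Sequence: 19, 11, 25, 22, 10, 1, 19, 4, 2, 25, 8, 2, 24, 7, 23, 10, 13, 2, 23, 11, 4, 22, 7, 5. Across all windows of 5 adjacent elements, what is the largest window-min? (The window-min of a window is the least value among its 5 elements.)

10

Window mins for each of the 20 positions:
(19, 11, 25, 22, 10) → min 10
(11, 25, 22, 10, 1) → min 1
(25, 22, 10, 1, 19) → min 1
(22, 10, 1, 19, 4) → min 1
(10, 1, 19, 4, 2) → min 1
(1, 19, 4, 2, 25) → min 1
(19, 4, 2, 25, 8) → min 2
(4, 2, 25, 8, 2) → min 2
(2, 25, 8, 2, 24) → min 2
(25, 8, 2, 24, 7) → min 2
(8, 2, 24, 7, 23) → min 2
(2, 24, 7, 23, 10) → min 2
(24, 7, 23, 10, 13) → min 7
(7, 23, 10, 13, 2) → min 2
(23, 10, 13, 2, 23) → min 2
(10, 13, 2, 23, 11) → min 2
(13, 2, 23, 11, 4) → min 2
(2, 23, 11, 4, 22) → min 2
(23, 11, 4, 22, 7) → min 4
(11, 4, 22, 7, 5) → min 4
Largest of these is 10.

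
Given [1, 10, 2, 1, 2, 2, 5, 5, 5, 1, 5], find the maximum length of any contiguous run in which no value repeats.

add 1: [1] len 1
add 10: [1, 10] len 2
add 2: [1, 10, 2] len 3
add 1 (repeat 1, move left end past it): [10, 2, 1] len 3
add 2 (repeat 2, move left end past it): [1, 2] len 2
add 2 (repeat 2, move left end past it): [2] len 1
add 5: [2, 5] len 2
add 5 (repeat 5, move left end past it): [5] len 1
add 5 (repeat 5, move left end past it): [5] len 1
add 1: [5, 1] len 2
add 5 (repeat 5, move left end past it): [1, 5] len 2
Longest all-distinct length: 3.

3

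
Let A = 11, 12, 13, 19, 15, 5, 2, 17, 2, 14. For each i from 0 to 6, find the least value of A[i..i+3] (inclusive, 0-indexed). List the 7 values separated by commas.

11, 12, 5, 2, 2, 2, 2

Sliding a size-4 window across the 10 values:
(11, 12, 13, 19) → min 11
(12, 13, 19, 15) → min 12
(13, 19, 15, 5) → min 5
(19, 15, 5, 2) → min 2
(15, 5, 2, 17) → min 2
(5, 2, 17, 2) → min 2
(2, 17, 2, 14) → min 2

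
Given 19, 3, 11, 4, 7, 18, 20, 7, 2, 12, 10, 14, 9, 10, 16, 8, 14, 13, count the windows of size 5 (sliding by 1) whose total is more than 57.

[19, 3, 11, 4, 7] → sum 44
[3, 11, 4, 7, 18] → sum 43
[11, 4, 7, 18, 20] → sum 60  > 57 ✓
[4, 7, 18, 20, 7] → sum 56
[7, 18, 20, 7, 2] → sum 54
[18, 20, 7, 2, 12] → sum 59  > 57 ✓
[20, 7, 2, 12, 10] → sum 51
[7, 2, 12, 10, 14] → sum 45
[2, 12, 10, 14, 9] → sum 47
[12, 10, 14, 9, 10] → sum 55
[10, 14, 9, 10, 16] → sum 59  > 57 ✓
[14, 9, 10, 16, 8] → sum 57
[9, 10, 16, 8, 14] → sum 57
[10, 16, 8, 14, 13] → sum 61  > 57 ✓
4 windows satisfy the condition.

4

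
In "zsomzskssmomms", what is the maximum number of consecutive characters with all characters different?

5

[z] len 1
[z, s] len 2
[z, s, o] len 3
[z, s, o, m] len 4
[s, o, m, z] len 4
[o, m, z, s] len 4
[o, m, z, s, k] len 5
[k, s] len 2
[s] len 1
[s, m] len 2
[s, m, o] len 3
[o, m] len 2
[m] len 1
[m, s] len 2
Longest all-distinct length: 5.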